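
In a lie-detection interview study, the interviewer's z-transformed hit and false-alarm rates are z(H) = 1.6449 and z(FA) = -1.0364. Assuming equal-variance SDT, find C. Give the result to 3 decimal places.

c = −½·[z(H) + z(FA)] = −½·(1.6449 + (-1.0364)) = -0.30425

C = -0.304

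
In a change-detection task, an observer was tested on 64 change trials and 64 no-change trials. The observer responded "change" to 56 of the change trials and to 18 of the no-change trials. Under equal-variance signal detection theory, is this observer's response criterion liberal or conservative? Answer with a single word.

z(H) = 1.150, z(FA) = -0.579
c = −½·(z(H) + z(FA)) = -0.2855
c < 0 → liberal criterion (biased toward responding “yes”).

liberal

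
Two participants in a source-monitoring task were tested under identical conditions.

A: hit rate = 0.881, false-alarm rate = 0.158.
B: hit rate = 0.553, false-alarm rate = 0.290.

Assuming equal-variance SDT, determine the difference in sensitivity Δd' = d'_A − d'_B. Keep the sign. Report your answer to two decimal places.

A: z(0.881) = 1.180, z(0.158) = -1.003, d' = 2.183
B: z(0.553) = 0.133, z(0.290) = -0.553, d' = 0.686
Δd' = d'_A − d'_B = 2.183 − 0.686 = 1.497
A has the higher sensitivity.

Δd' = 1.50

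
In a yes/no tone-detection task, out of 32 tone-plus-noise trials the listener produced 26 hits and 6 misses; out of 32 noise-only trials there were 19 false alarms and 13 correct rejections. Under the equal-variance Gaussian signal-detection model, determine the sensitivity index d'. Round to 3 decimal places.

H = 26/32 = 0.8125
FA = 19/32 = 0.5938
z(H) = 0.8871
z(FA) = 0.2373
d' = z(H) − z(FA) = 0.8871 − 0.2373 = 0.6498

d' = 0.650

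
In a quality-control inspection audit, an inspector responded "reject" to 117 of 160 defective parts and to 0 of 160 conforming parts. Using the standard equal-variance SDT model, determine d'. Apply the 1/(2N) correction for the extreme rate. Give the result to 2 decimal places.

d' = 3.35

The false-alarm rate is 0/160 = 0, so apply the 1/(2N) correction: FA → 1/(2·160) = 0.00313.
z(H) = z(0.73125) = 0.617
z(FA) = z(0.00313) = -2.734
d' = 0.617 − (-2.734) = 3.351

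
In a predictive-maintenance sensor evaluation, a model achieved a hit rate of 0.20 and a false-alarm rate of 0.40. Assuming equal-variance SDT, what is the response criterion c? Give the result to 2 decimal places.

z(0.20) = -0.842, z(0.40) = -0.253
c = −½·[z(H) + z(FA)] = −0.5 × (-0.842 + (-0.253)) = 0.5475
c > 0: the model has a conservative response bias.

c = 0.55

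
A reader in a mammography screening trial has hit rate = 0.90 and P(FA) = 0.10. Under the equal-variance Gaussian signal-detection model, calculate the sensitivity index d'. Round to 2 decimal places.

z(H) = 1.282
z(FA) = -1.282
d' = z(H) − z(FA) = 1.282 − (-1.282) = 2.564

d' = 2.56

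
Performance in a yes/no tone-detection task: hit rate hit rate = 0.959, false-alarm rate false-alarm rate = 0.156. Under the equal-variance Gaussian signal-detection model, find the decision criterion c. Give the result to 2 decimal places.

z(0.959) = 1.739, z(0.156) = -1.011
c = −½·[z(H) + z(FA)] = −0.5 × (1.739 + (-1.011)) = -0.364

c = -0.36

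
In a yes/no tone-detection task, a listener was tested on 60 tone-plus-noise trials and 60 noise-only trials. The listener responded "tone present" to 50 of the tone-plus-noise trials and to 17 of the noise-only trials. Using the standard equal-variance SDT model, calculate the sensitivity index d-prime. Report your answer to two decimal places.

H = 50/60 = 0.8333
FA = 17/60 = 0.2833
z(0.8333) = 0.9673, z(0.2833) = -0.5731
d' = z(H) − z(FA) = 0.9673 − (-0.5731) = 1.5404

d-prime = 1.54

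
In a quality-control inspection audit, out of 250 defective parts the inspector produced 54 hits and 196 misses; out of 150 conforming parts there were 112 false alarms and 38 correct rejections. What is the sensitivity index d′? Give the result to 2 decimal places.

d′ = -1.45

H = 54/250 = 0.2160
FA = 112/150 = 0.7467
z(H) = -0.786
z(FA) = 0.664
d' = z(H) − z(FA) = -0.786 − 0.664 = -1.450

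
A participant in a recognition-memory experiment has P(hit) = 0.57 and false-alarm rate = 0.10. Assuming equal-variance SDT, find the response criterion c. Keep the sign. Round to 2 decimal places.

z(H) = z(0.57) = 0.176
z(FA) = z(0.10) = -1.282
c = −½·[z(H) + z(FA)] = −0.5 × (0.176 + (-1.282)) = 0.553
c > 0: the participant has a conservative response bias.

c = 0.55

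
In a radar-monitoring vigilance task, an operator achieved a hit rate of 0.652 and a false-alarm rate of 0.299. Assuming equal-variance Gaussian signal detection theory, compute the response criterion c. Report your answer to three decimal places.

z(0.652) = 0.3907, z(0.299) = -0.5273
c = −½·[z(H) + z(FA)] = −0.5 × (0.3907 + (-0.5273)) = 0.0683

c = 0.068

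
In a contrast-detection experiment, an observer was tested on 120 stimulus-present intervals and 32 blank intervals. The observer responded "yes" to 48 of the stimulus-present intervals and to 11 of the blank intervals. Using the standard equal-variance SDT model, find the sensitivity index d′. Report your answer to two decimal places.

H = 48/120 = 0.4000
FA = 11/32 = 0.3438
z(H) = z(0.4000) = -0.253
z(FA) = z(0.3438) = -0.402
d' = z(H) − z(FA) = -0.253 − (-0.402) = 0.149

d′ = 0.15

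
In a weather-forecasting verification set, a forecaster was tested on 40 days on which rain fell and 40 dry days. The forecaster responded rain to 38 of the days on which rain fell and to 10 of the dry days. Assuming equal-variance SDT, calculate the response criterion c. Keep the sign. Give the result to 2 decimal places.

H = 38/40 = 0.9500
FA = 10/40 = 0.2500
z(H) = 1.6449
z(FA) = -0.6745
c = −½·[z(H) + z(FA)] = −0.5 × (1.6449 + (-0.6745)) = -0.4852
c < 0: the forecaster has a liberal response bias.

c = -0.49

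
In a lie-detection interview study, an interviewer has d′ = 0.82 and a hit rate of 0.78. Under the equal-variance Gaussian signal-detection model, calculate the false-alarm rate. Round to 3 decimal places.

z(hit rate) = z(0.78) = 0.7722
z(FA) = z(H) − d' = 0.7722 − 0.82 = -0.0478
false-alarm rate = Φ(-0.0478) = 0.4809

false-alarm rate = 0.481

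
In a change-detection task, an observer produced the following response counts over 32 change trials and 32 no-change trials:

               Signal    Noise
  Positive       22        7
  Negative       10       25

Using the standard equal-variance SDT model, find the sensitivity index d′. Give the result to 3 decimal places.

H = 22/32 = 0.6875
FA = 7/32 = 0.2188
z(H) = z(0.6875) = 0.4888
z(FA) = z(0.2188) = -0.7763
d' = z(H) − z(FA) = 0.4888 − (-0.7763) = 1.2651

d′ = 1.265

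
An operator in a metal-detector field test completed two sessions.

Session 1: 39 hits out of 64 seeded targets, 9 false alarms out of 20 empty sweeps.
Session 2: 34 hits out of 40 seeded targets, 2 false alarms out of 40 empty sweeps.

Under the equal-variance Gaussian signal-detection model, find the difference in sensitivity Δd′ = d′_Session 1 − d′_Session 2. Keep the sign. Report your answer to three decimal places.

Δd′ = -2.278

Session 1: z(0.6094) = 0.2778, z(0.4500) = -0.1257, d' = 0.4035
Session 2: z(0.8500) = 1.0364, z(0.0500) = -1.6449, d' = 2.6813
Δd' = d'_Session 1 − d'_Session 2 = 0.4035 − 2.6813 = -2.2778
Session 2 has the higher sensitivity.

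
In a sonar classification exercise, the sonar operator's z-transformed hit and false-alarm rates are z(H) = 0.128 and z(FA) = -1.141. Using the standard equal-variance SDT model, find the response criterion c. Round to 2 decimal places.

c = −½·[z(H) + z(FA)] = −½·(0.128 + (-1.141)) = 0.5065
c > 0: the sonar operator has a conservative response bias.

c = 0.51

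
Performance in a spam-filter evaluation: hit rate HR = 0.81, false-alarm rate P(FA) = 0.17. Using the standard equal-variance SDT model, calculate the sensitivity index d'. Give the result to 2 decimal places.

z(H) = 0.8779
z(FA) = -0.9542
d' = z(H) − z(FA) = 0.8779 − (-0.9542) = 1.8321

d' = 1.83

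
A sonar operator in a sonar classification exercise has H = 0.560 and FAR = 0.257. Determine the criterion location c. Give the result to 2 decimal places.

z(0.560) = 0.151, z(0.257) = -0.653
c = −½·[z(H) + z(FA)] = −0.5 × (0.151 + (-0.653)) = 0.251
c > 0: the sonar operator has a conservative response bias.

c = 0.25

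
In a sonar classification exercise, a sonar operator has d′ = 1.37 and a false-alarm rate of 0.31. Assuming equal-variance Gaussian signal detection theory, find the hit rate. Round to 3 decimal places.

z(false-alarm rate) = z(0.31) = -0.4959
z(H) = z(FA) + d' = -0.4959 + 1.37 = 0.8741
hit rate = Φ(0.8741) = 0.8090

hit rate = 0.809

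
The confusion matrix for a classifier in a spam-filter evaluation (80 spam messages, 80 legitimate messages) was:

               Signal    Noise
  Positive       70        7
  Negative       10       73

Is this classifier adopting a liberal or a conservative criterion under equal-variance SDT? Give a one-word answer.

z(H) = 1.150, z(FA) = -1.356
c = −½·(z(H) + z(FA)) = 0.103
c > 0 → conservative criterion (biased toward responding “no”).

conservative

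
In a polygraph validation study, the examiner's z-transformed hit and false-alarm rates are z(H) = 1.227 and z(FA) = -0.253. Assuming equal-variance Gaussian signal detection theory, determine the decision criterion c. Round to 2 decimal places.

c = −½·[z(H) + z(FA)] = −½·(1.227 + (-0.253)) = -0.487

c = -0.49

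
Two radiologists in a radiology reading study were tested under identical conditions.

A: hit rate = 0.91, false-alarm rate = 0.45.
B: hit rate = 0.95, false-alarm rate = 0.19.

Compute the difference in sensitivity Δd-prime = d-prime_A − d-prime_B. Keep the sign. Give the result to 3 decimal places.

Δd-prime = -1.056

A: z(0.91) = 1.3408, z(0.45) = -0.1257, d' = 1.4665
B: z(0.95) = 1.6449, z(0.19) = -0.8779, d' = 2.5228
Δd' = d'_A − d'_B = 1.4665 − 2.5228 = -1.0563
B has the higher sensitivity.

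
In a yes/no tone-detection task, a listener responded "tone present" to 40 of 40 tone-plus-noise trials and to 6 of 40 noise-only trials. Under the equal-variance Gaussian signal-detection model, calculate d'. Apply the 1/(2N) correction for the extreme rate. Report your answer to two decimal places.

d' = 3.28

The hit rate is 40/40 = 1, so apply the 1/(2N) correction: H → 1 − 1/(2·40) = 0.98750.
z(H) = z(0.98750) = 2.241
z(FA) = z(0.15000) = -1.036
d' = 2.241 − (-1.036) = 3.277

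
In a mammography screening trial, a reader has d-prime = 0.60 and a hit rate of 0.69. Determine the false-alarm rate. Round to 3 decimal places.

false-alarm rate = 0.459

z(hit rate) = z(0.69) = 0.4959
z(FA) = z(H) − d' = 0.4959 − 0.60 = -0.1041
false-alarm rate = Φ(-0.1041) = 0.4585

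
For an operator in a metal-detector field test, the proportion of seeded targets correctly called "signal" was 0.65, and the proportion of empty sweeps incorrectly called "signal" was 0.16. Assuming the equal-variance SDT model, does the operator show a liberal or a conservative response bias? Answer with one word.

conservative

z(H) = 0.385, z(FA) = -0.994
c = −½·(z(H) + z(FA)) = 0.3045
c > 0 → conservative criterion (biased toward responding “no”).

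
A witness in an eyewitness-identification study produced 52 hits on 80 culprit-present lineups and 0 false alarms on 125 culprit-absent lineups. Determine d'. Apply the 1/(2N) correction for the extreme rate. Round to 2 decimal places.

The false-alarm rate is 0/125 = 0, so apply the 1/(2N) correction: FA → 1/(2·125) = 0.00400.
z(H) = z(0.65000) = 0.385
z(FA) = z(0.00400) = -2.652
d' = 0.385 − (-2.652) = 3.037

d' = 3.04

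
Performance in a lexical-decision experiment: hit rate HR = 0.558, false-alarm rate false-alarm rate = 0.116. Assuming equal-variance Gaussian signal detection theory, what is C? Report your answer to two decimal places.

C = 0.52

Φ⁻¹(0.558) = 0.1459, Φ⁻¹(0.116) = -1.1952
c = −½·[z(H) + z(FA)] = −0.5 × (0.1459 + (-1.1952)) = 0.52465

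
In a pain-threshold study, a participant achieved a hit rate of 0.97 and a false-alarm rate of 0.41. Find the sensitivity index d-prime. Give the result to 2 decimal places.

Φ⁻¹(H) = 1.881
Φ⁻¹(FA) = -0.228
d' = z(H) − z(FA) = 1.881 − (-0.228) = 2.109

d-prime = 2.11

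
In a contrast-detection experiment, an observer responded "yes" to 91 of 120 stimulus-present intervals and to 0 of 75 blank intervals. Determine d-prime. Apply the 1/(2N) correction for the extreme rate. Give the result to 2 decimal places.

d-prime = 3.18

The false-alarm rate is 0/75 = 0, so apply the 1/(2N) correction: FA → 1/(2·75) = 0.00667.
z(H) = z(0.75833) = 0.701
z(FA) = z(0.00667) = -2.475
d' = 0.701 − (-2.475) = 3.176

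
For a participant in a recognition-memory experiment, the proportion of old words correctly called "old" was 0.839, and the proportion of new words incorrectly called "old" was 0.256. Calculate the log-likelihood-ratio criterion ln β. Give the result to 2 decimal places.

z(H) = z(0.839) = 0.990
z(FA) = z(0.256) = -0.656
ln β = −½·[z(H)² − z(FA)²] = −0.5 × (0.980 − 0.430) = -0.275

ln β = -0.28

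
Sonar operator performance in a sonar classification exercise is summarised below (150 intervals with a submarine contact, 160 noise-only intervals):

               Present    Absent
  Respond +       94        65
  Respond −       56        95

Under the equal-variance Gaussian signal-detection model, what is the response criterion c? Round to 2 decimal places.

c = -0.04

H = 94/150 = 0.6267
FA = 65/160 = 0.4062
z(H) = z(0.6267) = 0.323
z(FA) = z(0.4062) = -0.237
c = −½·[z(H) + z(FA)] = −0.5 × (0.323 + (-0.237)) = -0.043
c < 0: the sonar operator has a liberal response bias.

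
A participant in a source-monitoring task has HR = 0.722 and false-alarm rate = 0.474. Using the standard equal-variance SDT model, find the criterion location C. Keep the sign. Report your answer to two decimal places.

z(H) = 0.589
z(FA) = -0.065
c = −½·[z(H) + z(FA)] = −0.5 × (0.589 + (-0.065)) = -0.262
c < 0: the participant has a liberal response bias.

C = -0.26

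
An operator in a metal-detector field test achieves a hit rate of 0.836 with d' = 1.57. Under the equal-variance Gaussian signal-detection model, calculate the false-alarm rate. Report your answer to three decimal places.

z(hit rate) = z(0.836) = 0.9782
z(FA) = z(H) − d' = 0.9782 − 1.57 = -0.5918
false-alarm rate = Φ(-0.5918) = 0.2770

false-alarm rate = 0.277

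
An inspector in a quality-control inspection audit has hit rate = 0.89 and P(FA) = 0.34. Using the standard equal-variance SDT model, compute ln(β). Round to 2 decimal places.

ln β = -0.67

z(H) = z(0.89) = 1.227
z(FA) = z(0.34) = -0.412
ln β = −½·[z(H)² − z(FA)²] = −0.5 × (1.506 − 0.170) = -0.668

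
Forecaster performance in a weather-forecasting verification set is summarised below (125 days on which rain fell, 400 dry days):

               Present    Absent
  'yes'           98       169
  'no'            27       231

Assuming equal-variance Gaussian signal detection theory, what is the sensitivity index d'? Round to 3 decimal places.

H = 98/125 = 0.7840
FA = 169/400 = 0.4225
z(H) = z(0.7840) = 0.7858
z(FA) = z(0.4225) = -0.1955
d' = z(H) − z(FA) = 0.7858 − (-0.1955) = 0.9813

d' = 0.981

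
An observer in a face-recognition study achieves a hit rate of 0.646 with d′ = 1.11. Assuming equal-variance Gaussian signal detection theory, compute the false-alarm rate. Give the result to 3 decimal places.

z(hit rate) = z(0.646) = 0.3745
z(FA) = z(H) − d' = 0.3745 − 1.11 = -0.7355
false-alarm rate = Φ(-0.7355) = 0.2310

false-alarm rate = 0.231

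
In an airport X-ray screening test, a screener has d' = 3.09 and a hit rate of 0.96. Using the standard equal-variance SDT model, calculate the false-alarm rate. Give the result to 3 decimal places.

false-alarm rate = 0.090

z(hit rate) = z(0.96) = 1.7507
z(FA) = z(H) − d' = 1.7507 − 3.09 = -1.3393
false-alarm rate = Φ(-1.3393) = 0.0902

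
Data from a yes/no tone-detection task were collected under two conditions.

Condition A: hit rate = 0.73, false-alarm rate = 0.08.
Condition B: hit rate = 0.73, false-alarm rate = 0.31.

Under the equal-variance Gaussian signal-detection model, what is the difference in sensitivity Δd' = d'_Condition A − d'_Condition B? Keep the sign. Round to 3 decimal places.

Δd' = 0.909

Condition A: z(0.73) = 0.6128, z(0.08) = -1.4051, d' = 2.0179
Condition B: z(0.73) = 0.6128, z(0.31) = -0.4959, d' = 1.1087
Δd' = d'_Condition A − d'_Condition B = 2.0179 − 1.1087 = 0.9092
Condition A has the higher sensitivity.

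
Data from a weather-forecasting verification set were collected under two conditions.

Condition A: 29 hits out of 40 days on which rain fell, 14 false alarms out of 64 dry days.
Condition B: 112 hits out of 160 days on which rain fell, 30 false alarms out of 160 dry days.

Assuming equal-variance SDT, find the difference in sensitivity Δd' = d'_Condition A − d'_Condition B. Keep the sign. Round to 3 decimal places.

Condition A: z(0.7250) = 0.5978, z(0.2188) = -0.7763, d' = 1.3741
Condition B: z(0.7000) = 0.5244, z(0.1875) = -0.8871, d' = 1.4115
Δd' = d'_Condition A − d'_Condition B = 1.3741 − 1.4115 = -0.0374
Condition B has the higher sensitivity.

Δd' = -0.037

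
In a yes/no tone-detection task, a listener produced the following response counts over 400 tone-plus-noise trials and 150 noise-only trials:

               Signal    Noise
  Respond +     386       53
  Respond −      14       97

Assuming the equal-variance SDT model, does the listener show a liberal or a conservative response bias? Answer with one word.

z(H) = 1.812, z(FA) = -0.376
c = −½·(z(H) + z(FA)) = -0.718
c < 0 → liberal criterion (biased toward responding “yes”).

liberal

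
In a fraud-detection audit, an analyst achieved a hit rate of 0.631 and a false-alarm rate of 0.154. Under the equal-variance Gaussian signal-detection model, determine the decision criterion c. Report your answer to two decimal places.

Φ⁻¹(H) = 0.3345
Φ⁻¹(FA) = -1.0194
c = −½·[z(H) + z(FA)] = −0.5 × (0.3345 + (-1.0194)) = 0.34245

c = 0.34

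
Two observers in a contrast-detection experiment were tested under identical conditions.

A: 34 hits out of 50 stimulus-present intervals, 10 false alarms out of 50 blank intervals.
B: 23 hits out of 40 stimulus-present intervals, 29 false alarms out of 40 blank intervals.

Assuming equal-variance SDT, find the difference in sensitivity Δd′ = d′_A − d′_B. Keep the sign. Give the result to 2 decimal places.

Δd′ = 1.72

A: z(0.6800) = 0.468, z(0.2000) = -0.842, d' = 1.310
B: z(0.5750) = 0.189, z(0.7250) = 0.598, d' = -0.409
Δd' = d'_A − d'_B = 1.310 − (-0.409) = 1.719
A has the higher sensitivity.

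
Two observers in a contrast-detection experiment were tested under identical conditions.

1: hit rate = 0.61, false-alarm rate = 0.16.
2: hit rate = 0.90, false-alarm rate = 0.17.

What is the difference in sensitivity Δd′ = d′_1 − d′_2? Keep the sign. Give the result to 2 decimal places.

Δd′ = -0.96

1: z(0.61) = 0.279, z(0.16) = -0.994, d' = 1.273
2: z(0.90) = 1.282, z(0.17) = -0.954, d' = 2.236
Δd' = d'_1 − d'_2 = 1.273 − 2.236 = -0.963
2 has the higher sensitivity.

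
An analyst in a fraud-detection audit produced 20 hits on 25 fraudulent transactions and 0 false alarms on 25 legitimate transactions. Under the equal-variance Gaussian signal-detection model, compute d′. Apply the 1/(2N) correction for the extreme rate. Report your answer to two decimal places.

The false-alarm rate is 0/25 = 0, so apply the 1/(2N) correction: FA → 1/(2·25) = 0.02000.
z(H) = z(0.80000) = 0.842
z(FA) = z(0.02000) = -2.054
d' = 0.842 − (-2.054) = 2.896

d′ = 2.90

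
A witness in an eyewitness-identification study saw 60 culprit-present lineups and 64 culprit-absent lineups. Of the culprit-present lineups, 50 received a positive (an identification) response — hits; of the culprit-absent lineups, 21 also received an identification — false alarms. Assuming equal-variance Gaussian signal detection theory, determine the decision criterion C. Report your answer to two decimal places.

H = 50/60 = 0.8333
FA = 21/64 = 0.3281
Φ⁻¹(H) = 0.9673
Φ⁻¹(FA) = -0.4452
c = −½·[z(H) + z(FA)] = −0.5 × (0.9673 + (-0.4452)) = -0.26105
c < 0: the witness has a liberal response bias.

C = -0.26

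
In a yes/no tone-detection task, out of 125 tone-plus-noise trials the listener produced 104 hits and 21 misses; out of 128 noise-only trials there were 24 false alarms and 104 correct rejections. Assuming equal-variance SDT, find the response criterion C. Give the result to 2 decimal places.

C = -0.04

H = 104/125 = 0.8320
FA = 24/128 = 0.1875
z(H) = 0.9621
z(FA) = -0.8871
c = −½·[z(H) + z(FA)] = −0.5 × (0.9621 + (-0.8871)) = -0.0375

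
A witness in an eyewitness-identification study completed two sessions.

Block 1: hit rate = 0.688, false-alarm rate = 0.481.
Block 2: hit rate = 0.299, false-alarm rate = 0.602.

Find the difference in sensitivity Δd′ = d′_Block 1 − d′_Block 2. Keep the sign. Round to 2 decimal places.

Δd′ = 1.32

Block 1: z(0.688) = 0.490, z(0.481) = -0.048, d' = 0.538
Block 2: z(0.299) = -0.527, z(0.602) = 0.259, d' = -0.786
Δd' = d'_Block 1 − d'_Block 2 = 0.538 − (-0.786) = 1.324
Block 1 has the higher sensitivity.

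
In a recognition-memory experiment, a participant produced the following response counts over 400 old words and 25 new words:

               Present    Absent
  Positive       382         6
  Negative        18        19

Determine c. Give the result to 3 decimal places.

H = 382/400 = 0.9550
FA = 6/25 = 0.2400
Φ⁻¹(H) = Φ⁻¹(0.9550) = 1.6954
Φ⁻¹(FA) = Φ⁻¹(0.2400) = -0.7063
c = −½·[z(H) + z(FA)] = −0.5 × (1.6954 + (-0.7063)) = -0.49455

c = -0.495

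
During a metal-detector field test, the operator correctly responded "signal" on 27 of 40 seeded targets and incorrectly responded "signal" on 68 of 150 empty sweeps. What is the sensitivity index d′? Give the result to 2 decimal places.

d′ = 0.57

H = 27/40 = 0.6750
FA = 68/150 = 0.4533
Φ⁻¹(0.6750) = 0.454, Φ⁻¹(0.4533) = -0.117
d' = z(H) − z(FA) = 0.454 − (-0.117) = 0.571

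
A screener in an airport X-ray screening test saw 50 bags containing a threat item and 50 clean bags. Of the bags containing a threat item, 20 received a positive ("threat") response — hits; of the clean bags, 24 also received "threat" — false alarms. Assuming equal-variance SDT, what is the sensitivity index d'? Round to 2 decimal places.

H = 20/50 = 0.4000
FA = 24/50 = 0.4800
Φ⁻¹(H) = -0.253
Φ⁻¹(FA) = -0.050
d' = z(H) − z(FA) = -0.253 − (-0.050) = -0.203

d' = -0.20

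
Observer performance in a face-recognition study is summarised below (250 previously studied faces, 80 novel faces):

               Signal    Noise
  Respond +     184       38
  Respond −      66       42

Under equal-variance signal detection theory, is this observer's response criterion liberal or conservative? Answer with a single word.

liberal

z(H) = 0.631, z(FA) = -0.063
c = −½·(z(H) + z(FA)) = -0.284
c < 0 → liberal criterion (biased toward responding “yes”).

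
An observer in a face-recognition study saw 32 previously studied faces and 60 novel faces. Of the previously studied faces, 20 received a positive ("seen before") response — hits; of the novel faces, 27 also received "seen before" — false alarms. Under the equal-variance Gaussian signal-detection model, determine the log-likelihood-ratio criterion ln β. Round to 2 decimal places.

H = 20/32 = 0.6250
FA = 27/60 = 0.4500
Φ⁻¹(H) = Φ⁻¹(0.6250) = 0.319
Φ⁻¹(FA) = Φ⁻¹(0.4500) = -0.126
ln β = −½·[z(H)² − z(FA)²] = −0.5 × (0.102 − 0.016) = -0.043

ln β = -0.04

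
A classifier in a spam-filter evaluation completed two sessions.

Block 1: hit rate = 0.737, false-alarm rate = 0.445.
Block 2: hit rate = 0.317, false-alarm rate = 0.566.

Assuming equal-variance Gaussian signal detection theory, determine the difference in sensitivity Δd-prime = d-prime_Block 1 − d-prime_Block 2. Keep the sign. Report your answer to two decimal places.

Δd-prime = 1.41

Block 1: z(0.737) = 0.634, z(0.445) = -0.138, d' = 0.772
Block 2: z(0.317) = -0.476, z(0.566) = 0.166, d' = -0.642
Δd' = d'_Block 1 − d'_Block 2 = 0.772 − (-0.642) = 1.414
Block 1 has the higher sensitivity.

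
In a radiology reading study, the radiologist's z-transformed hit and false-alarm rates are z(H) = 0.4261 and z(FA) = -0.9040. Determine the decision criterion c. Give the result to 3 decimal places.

c = −½·[z(H) + z(FA)] = −½·(0.4261 + (-0.9040)) = 0.23895

c = 0.239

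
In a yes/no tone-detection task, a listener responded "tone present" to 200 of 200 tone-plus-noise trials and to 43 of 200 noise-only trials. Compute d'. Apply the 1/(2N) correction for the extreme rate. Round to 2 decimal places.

The hit rate is 200/200 = 1, so apply the 1/(2N) correction: H → 1 − 1/(2·200) = 0.99750.
z(H) = z(0.99750) = 2.807
z(FA) = z(0.21500) = -0.789
d' = 2.807 − (-0.789) = 3.596

d' = 3.60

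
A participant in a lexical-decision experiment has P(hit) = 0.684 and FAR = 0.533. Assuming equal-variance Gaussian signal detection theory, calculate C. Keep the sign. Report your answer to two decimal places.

C = -0.28

z(H) = z(0.684) = 0.4789
z(FA) = z(0.533) = 0.0828
c = −½·[z(H) + z(FA)] = −0.5 × (0.4789 + 0.0828) = -0.28085
c < 0: the participant has a liberal response bias.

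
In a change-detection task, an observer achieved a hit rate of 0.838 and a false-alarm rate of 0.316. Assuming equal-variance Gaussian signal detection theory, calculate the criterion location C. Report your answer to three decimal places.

z(0.838) = 0.9863, z(0.316) = -0.4789
c = −½·[z(H) + z(FA)] = −0.5 × (0.9863 + (-0.4789)) = -0.2537
c < 0: the observer has a liberal response bias.

C = -0.254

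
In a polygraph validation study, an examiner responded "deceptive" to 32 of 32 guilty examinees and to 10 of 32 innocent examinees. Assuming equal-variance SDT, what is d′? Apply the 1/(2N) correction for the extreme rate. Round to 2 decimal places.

The hit rate is 32/32 = 1, so apply the 1/(2N) correction: H → 1 − 1/(2·32) = 0.98438.
z(H) = z(0.98438) = 2.154
z(FA) = z(0.31250) = -0.489
d' = 2.154 − (-0.489) = 2.643

d′ = 2.64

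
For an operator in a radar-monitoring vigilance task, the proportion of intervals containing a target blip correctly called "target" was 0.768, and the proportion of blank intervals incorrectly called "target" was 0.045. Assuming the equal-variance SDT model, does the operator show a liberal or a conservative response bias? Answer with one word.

conservative

z(H) = 0.732, z(FA) = -1.695
c = −½·(z(H) + z(FA)) = 0.4815
c > 0 → conservative criterion (biased toward responding “no”).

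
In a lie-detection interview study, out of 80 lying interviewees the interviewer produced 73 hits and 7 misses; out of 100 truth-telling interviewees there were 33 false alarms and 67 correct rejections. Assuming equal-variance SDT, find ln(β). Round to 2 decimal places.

ln β = -0.82

H = 73/80 = 0.9125
FA = 33/100 = 0.3300
z(H) = z(0.9125) = 1.356
z(FA) = z(0.3300) = -0.440
ln β = −½·[z(H)² − z(FA)²] = −0.5 × (1.839 − 0.194) = -0.8225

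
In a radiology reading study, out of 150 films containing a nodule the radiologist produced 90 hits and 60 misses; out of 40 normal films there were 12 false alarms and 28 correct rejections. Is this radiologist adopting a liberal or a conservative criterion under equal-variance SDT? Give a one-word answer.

z(H) = 0.253, z(FA) = -0.524
c = −½·(z(H) + z(FA)) = 0.1355
c > 0 → conservative criterion (biased toward responding “no”).

conservative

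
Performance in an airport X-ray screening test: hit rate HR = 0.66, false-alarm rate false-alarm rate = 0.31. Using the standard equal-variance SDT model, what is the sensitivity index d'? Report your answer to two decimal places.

d' = 0.91

z(H) = z(0.66) = 0.4125
z(FA) = z(0.31) = -0.4959
d' = z(H) − z(FA) = 0.4125 − (-0.4959) = 0.9084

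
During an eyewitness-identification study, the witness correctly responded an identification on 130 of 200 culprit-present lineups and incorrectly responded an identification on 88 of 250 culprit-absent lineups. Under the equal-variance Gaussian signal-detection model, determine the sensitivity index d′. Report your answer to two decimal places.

H = 130/200 = 0.6500
FA = 88/250 = 0.3520
z(H) = z(0.6500) = 0.3853
z(FA) = z(0.3520) = -0.3799
d' = z(H) − z(FA) = 0.3853 − (-0.3799) = 0.7652

d′ = 0.77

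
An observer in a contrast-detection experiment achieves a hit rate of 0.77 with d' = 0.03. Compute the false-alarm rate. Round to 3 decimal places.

false-alarm rate = 0.761

z(hit rate) = z(0.77) = 0.7388
z(FA) = z(H) − d' = 0.7388 − 0.03 = 0.7088
false-alarm rate = Φ(0.7088) = 0.7608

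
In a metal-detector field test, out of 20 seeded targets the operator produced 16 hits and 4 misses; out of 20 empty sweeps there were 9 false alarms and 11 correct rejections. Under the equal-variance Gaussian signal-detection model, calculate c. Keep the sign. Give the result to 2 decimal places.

H = 16/20 = 0.8000
FA = 9/20 = 0.4500
z(H) = 0.8416
z(FA) = -0.1257
c = −½·[z(H) + z(FA)] = −0.5 × (0.8416 + (-0.1257)) = -0.35795
c < 0: the operator has a liberal response bias.

c = -0.36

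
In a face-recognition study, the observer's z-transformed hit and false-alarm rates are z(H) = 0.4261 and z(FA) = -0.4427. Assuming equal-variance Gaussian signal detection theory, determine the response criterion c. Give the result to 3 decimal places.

c = −½·[z(H) + z(FA)] = −½·(0.4261 + (-0.4427)) = 0.0083

c = 0.008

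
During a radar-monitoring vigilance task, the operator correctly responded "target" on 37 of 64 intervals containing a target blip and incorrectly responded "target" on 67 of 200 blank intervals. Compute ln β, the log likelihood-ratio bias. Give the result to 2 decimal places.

H = 37/64 = 0.5781
FA = 67/200 = 0.3350
Φ⁻¹(H) = 0.197
Φ⁻¹(FA) = -0.426
ln β = −½·[z(H)² − z(FA)²] = −0.5 × (0.039 − 0.181) = 0.071

ln β = 0.07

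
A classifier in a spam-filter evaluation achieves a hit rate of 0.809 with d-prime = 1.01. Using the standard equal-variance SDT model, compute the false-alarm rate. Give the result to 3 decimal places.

z(hit rate) = z(0.809) = 0.8742
z(FA) = z(H) − d' = 0.8742 − 1.01 = -0.1358
false-alarm rate = Φ(-0.1358) = 0.4460

false-alarm rate = 0.446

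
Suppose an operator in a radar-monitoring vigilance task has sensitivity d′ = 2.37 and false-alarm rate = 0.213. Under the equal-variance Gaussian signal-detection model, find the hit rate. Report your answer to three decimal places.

z(false-alarm rate) = z(0.213) = -0.7961
z(H) = z(FA) + d' = -0.7961 + 2.37 = 1.5739
hit rate = Φ(1.5739) = 0.9422

hit rate = 0.942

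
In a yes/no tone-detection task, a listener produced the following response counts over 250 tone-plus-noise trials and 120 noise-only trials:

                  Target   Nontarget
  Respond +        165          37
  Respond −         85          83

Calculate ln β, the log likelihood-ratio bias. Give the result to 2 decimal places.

H = 165/250 = 0.6600
FA = 37/120 = 0.3083
Φ⁻¹(0.6600) = 0.412, Φ⁻¹(0.3083) = -0.501
ln β = −½·[z(H)² − z(FA)²] = −0.5 × (0.170 − 0.251) = 0.0405

ln β = 0.04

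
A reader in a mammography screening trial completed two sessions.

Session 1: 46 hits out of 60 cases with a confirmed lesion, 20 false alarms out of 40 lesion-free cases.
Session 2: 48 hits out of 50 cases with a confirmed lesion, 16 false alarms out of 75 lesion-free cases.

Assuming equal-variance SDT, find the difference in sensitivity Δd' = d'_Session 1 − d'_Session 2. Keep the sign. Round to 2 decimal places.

Session 1: z(0.7667) = 0.728, z(0.5000) = 0.000, d' = 0.728
Session 2: z(0.9600) = 1.751, z(0.2133) = -0.795, d' = 2.546
Δd' = d'_Session 1 − d'_Session 2 = 0.728 − 2.546 = -1.818
Session 2 has the higher sensitivity.

Δd' = -1.82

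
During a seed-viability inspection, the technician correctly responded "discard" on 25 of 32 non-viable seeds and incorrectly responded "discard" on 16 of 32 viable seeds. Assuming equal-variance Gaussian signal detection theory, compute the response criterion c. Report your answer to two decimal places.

c = -0.39

H = 25/32 = 0.7812
FA = 16/32 = 0.5000
z(H) = z(0.7812) = 0.7763
z(FA) = z(0.5000) = 0.0000
c = −½·[z(H) + z(FA)] = −0.5 × (0.7763 + 0.0000) = -0.38815
c < 0: the technician has a liberal response bias.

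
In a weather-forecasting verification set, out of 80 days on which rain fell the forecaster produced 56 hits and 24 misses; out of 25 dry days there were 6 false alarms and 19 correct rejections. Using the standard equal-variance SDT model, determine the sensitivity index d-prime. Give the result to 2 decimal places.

H = 56/80 = 0.7000
FA = 6/25 = 0.2400
z(H) = z(0.7000) = 0.5244
z(FA) = z(0.2400) = -0.7063
d' = z(H) − z(FA) = 0.5244 − (-0.7063) = 1.2307

d-prime = 1.23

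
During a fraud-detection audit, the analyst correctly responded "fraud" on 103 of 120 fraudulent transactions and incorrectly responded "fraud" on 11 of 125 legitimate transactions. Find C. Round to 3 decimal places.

H = 103/120 = 0.8583
FA = 11/125 = 0.0880
z(H) = z(0.8583) = 1.0727
z(FA) = z(0.0880) = -1.3532
c = −½·[z(H) + z(FA)] = −0.5 × (1.0727 + (-1.3532)) = 0.14025

C = 0.140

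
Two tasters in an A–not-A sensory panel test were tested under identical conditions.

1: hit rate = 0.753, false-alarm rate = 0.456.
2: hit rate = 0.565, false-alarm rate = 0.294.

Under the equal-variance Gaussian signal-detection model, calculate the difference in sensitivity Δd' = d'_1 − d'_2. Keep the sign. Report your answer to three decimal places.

Δd' = 0.089

1: z(0.753) = 0.6840, z(0.456) = -0.1105, d' = 0.7945
2: z(0.565) = 0.1637, z(0.294) = -0.5417, d' = 0.7054
Δd' = d'_1 − d'_2 = 0.7945 − 0.7054 = 0.0891
1 has the higher sensitivity.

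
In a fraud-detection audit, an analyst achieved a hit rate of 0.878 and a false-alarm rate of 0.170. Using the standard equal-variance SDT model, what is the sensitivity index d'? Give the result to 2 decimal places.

d' = 2.12

z(H) = 1.165
z(FA) = -0.954
d' = z(H) − z(FA) = 1.165 − (-0.954) = 2.119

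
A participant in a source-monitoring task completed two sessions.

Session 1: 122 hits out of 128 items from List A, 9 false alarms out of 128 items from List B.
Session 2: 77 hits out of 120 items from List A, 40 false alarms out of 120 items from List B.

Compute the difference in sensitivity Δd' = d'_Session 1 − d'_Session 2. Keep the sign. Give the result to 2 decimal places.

Δd' = 2.36

Session 1: z(0.9531) = 1.676, z(0.0703) = -1.474, d' = 3.150
Session 2: z(0.6417) = 0.363, z(0.3333) = -0.431, d' = 0.794
Δd' = d'_Session 1 − d'_Session 2 = 3.150 − 0.794 = 2.356
Session 1 has the higher sensitivity.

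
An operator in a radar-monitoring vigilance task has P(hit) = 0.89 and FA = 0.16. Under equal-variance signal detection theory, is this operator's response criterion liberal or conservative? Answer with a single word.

liberal

z(H) = 1.227, z(FA) = -0.994
c = −½·(z(H) + z(FA)) = -0.1165
c < 0 → liberal criterion (biased toward responding “yes”).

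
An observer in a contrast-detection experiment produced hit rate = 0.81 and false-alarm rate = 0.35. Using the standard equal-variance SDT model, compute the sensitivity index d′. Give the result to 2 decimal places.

d′ = 1.26

Φ⁻¹(0.81) = 0.8779, Φ⁻¹(0.35) = -0.3853
d' = z(H) − z(FA) = 0.8779 − (-0.3853) = 1.2632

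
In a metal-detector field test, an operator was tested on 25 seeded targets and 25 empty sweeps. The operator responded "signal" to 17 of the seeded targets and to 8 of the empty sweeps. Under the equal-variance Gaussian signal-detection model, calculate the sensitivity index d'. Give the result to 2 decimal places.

d' = 0.94

H = 17/25 = 0.6800
FA = 8/25 = 0.3200
z(0.6800) = 0.468, z(0.3200) = -0.468
d' = z(H) − z(FA) = 0.468 − (-0.468) = 0.936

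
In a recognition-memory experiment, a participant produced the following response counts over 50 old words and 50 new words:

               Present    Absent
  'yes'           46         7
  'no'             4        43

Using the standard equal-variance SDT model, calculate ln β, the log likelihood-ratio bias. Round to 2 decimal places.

ln β = -0.40

H = 46/50 = 0.9200
FA = 7/50 = 0.1400
z(H) = 1.405
z(FA) = -1.080
ln β = −½·[z(H)² − z(FA)²] = −0.5 × (1.974 − 1.166) = -0.404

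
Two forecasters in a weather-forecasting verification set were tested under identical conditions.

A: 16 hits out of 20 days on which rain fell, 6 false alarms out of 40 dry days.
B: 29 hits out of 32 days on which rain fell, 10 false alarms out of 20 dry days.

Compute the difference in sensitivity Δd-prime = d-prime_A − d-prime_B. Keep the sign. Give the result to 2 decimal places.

A: z(0.8000) = 0.842, z(0.1500) = -1.036, d' = 1.878
B: z(0.9062) = 1.318, z(0.5000) = 0.000, d' = 1.318
Δd' = d'_A − d'_B = 1.878 − 1.318 = 0.560
A has the higher sensitivity.

Δd-prime = 0.56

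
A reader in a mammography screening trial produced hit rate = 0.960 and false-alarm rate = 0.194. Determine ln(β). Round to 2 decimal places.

z(H) = 1.751
z(FA) = -0.863
ln β = −½·[z(H)² − z(FA)²] = −0.5 × (3.066 − 0.745) = -1.1605

ln β = -1.16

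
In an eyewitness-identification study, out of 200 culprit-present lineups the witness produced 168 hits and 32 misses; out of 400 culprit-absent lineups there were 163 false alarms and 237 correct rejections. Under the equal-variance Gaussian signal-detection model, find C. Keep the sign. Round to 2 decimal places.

C = -0.38

H = 168/200 = 0.8400
FA = 163/400 = 0.4075
z(0.8400) = 0.994, z(0.4075) = -0.234
c = −½·[z(H) + z(FA)] = −0.5 × (0.994 + (-0.234)) = -0.380
c < 0: the witness has a liberal response bias.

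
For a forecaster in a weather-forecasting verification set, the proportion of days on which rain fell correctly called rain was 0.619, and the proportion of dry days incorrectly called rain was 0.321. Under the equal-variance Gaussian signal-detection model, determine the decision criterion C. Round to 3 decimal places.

Φ⁻¹(0.619) = 0.3029, Φ⁻¹(0.321) = -0.4649
c = −½·[z(H) + z(FA)] = −0.5 × (0.3029 + (-0.4649)) = 0.0810

C = 0.081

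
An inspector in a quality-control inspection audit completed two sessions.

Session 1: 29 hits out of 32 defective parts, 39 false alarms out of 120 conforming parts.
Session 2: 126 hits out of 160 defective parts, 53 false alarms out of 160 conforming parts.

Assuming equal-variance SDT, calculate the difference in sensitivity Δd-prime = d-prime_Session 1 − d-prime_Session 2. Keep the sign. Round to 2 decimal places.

Δd-prime = 0.54

Session 1: z(0.9062) = 1.318, z(0.3250) = -0.454, d' = 1.772
Session 2: z(0.7875) = 0.798, z(0.3312) = -0.437, d' = 1.235
Δd' = d'_Session 1 − d'_Session 2 = 1.772 − 1.235 = 0.537
Session 1 has the higher sensitivity.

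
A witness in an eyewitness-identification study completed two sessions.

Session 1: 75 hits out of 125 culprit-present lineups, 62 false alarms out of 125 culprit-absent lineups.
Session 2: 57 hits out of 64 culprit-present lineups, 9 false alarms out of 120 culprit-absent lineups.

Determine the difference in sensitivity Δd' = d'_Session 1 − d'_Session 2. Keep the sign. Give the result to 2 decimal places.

Δd' = -2.41

Session 1: z(0.6000) = 0.253, z(0.4960) = -0.010, d' = 0.263
Session 2: z(0.8906) = 1.230, z(0.0750) = -1.440, d' = 2.670
Δd' = d'_Session 1 − d'_Session 2 = 0.263 − 2.670 = -2.407
Session 2 has the higher sensitivity.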